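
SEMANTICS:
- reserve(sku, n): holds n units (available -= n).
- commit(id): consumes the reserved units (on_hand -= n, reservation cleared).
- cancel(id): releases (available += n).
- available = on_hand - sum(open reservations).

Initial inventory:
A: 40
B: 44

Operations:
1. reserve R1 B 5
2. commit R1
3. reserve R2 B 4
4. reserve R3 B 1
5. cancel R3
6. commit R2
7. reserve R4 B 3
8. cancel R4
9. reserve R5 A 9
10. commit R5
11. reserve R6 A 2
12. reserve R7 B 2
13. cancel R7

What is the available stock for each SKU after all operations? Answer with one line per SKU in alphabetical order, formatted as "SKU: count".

Step 1: reserve R1 B 5 -> on_hand[A=40 B=44] avail[A=40 B=39] open={R1}
Step 2: commit R1 -> on_hand[A=40 B=39] avail[A=40 B=39] open={}
Step 3: reserve R2 B 4 -> on_hand[A=40 B=39] avail[A=40 B=35] open={R2}
Step 4: reserve R3 B 1 -> on_hand[A=40 B=39] avail[A=40 B=34] open={R2,R3}
Step 5: cancel R3 -> on_hand[A=40 B=39] avail[A=40 B=35] open={R2}
Step 6: commit R2 -> on_hand[A=40 B=35] avail[A=40 B=35] open={}
Step 7: reserve R4 B 3 -> on_hand[A=40 B=35] avail[A=40 B=32] open={R4}
Step 8: cancel R4 -> on_hand[A=40 B=35] avail[A=40 B=35] open={}
Step 9: reserve R5 A 9 -> on_hand[A=40 B=35] avail[A=31 B=35] open={R5}
Step 10: commit R5 -> on_hand[A=31 B=35] avail[A=31 B=35] open={}
Step 11: reserve R6 A 2 -> on_hand[A=31 B=35] avail[A=29 B=35] open={R6}
Step 12: reserve R7 B 2 -> on_hand[A=31 B=35] avail[A=29 B=33] open={R6,R7}
Step 13: cancel R7 -> on_hand[A=31 B=35] avail[A=29 B=35] open={R6}

Answer: A: 29
B: 35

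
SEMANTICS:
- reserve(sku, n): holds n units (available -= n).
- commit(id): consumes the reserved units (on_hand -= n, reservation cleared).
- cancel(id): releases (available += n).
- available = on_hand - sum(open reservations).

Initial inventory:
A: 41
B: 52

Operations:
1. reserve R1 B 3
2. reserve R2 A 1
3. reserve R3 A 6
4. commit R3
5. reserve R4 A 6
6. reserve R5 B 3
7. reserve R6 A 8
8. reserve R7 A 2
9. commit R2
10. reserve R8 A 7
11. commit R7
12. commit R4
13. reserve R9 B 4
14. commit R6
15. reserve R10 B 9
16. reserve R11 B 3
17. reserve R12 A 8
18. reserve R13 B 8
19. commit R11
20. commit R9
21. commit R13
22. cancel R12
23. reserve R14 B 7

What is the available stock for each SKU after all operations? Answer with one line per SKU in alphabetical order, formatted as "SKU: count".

Step 1: reserve R1 B 3 -> on_hand[A=41 B=52] avail[A=41 B=49] open={R1}
Step 2: reserve R2 A 1 -> on_hand[A=41 B=52] avail[A=40 B=49] open={R1,R2}
Step 3: reserve R3 A 6 -> on_hand[A=41 B=52] avail[A=34 B=49] open={R1,R2,R3}
Step 4: commit R3 -> on_hand[A=35 B=52] avail[A=34 B=49] open={R1,R2}
Step 5: reserve R4 A 6 -> on_hand[A=35 B=52] avail[A=28 B=49] open={R1,R2,R4}
Step 6: reserve R5 B 3 -> on_hand[A=35 B=52] avail[A=28 B=46] open={R1,R2,R4,R5}
Step 7: reserve R6 A 8 -> on_hand[A=35 B=52] avail[A=20 B=46] open={R1,R2,R4,R5,R6}
Step 8: reserve R7 A 2 -> on_hand[A=35 B=52] avail[A=18 B=46] open={R1,R2,R4,R5,R6,R7}
Step 9: commit R2 -> on_hand[A=34 B=52] avail[A=18 B=46] open={R1,R4,R5,R6,R7}
Step 10: reserve R8 A 7 -> on_hand[A=34 B=52] avail[A=11 B=46] open={R1,R4,R5,R6,R7,R8}
Step 11: commit R7 -> on_hand[A=32 B=52] avail[A=11 B=46] open={R1,R4,R5,R6,R8}
Step 12: commit R4 -> on_hand[A=26 B=52] avail[A=11 B=46] open={R1,R5,R6,R8}
Step 13: reserve R9 B 4 -> on_hand[A=26 B=52] avail[A=11 B=42] open={R1,R5,R6,R8,R9}
Step 14: commit R6 -> on_hand[A=18 B=52] avail[A=11 B=42] open={R1,R5,R8,R9}
Step 15: reserve R10 B 9 -> on_hand[A=18 B=52] avail[A=11 B=33] open={R1,R10,R5,R8,R9}
Step 16: reserve R11 B 3 -> on_hand[A=18 B=52] avail[A=11 B=30] open={R1,R10,R11,R5,R8,R9}
Step 17: reserve R12 A 8 -> on_hand[A=18 B=52] avail[A=3 B=30] open={R1,R10,R11,R12,R5,R8,R9}
Step 18: reserve R13 B 8 -> on_hand[A=18 B=52] avail[A=3 B=22] open={R1,R10,R11,R12,R13,R5,R8,R9}
Step 19: commit R11 -> on_hand[A=18 B=49] avail[A=3 B=22] open={R1,R10,R12,R13,R5,R8,R9}
Step 20: commit R9 -> on_hand[A=18 B=45] avail[A=3 B=22] open={R1,R10,R12,R13,R5,R8}
Step 21: commit R13 -> on_hand[A=18 B=37] avail[A=3 B=22] open={R1,R10,R12,R5,R8}
Step 22: cancel R12 -> on_hand[A=18 B=37] avail[A=11 B=22] open={R1,R10,R5,R8}
Step 23: reserve R14 B 7 -> on_hand[A=18 B=37] avail[A=11 B=15] open={R1,R10,R14,R5,R8}

Answer: A: 11
B: 15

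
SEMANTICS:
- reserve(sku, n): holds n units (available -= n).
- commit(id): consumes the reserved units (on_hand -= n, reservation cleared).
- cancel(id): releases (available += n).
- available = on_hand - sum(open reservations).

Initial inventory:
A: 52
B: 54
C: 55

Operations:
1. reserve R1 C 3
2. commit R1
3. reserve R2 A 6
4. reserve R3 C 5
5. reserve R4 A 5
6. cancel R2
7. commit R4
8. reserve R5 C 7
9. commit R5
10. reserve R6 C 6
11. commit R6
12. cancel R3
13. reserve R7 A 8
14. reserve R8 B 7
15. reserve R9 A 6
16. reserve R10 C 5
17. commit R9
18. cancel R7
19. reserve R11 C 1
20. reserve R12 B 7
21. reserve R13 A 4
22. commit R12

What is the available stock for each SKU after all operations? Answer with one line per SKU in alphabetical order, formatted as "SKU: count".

Answer: A: 37
B: 40
C: 33

Derivation:
Step 1: reserve R1 C 3 -> on_hand[A=52 B=54 C=55] avail[A=52 B=54 C=52] open={R1}
Step 2: commit R1 -> on_hand[A=52 B=54 C=52] avail[A=52 B=54 C=52] open={}
Step 3: reserve R2 A 6 -> on_hand[A=52 B=54 C=52] avail[A=46 B=54 C=52] open={R2}
Step 4: reserve R3 C 5 -> on_hand[A=52 B=54 C=52] avail[A=46 B=54 C=47] open={R2,R3}
Step 5: reserve R4 A 5 -> on_hand[A=52 B=54 C=52] avail[A=41 B=54 C=47] open={R2,R3,R4}
Step 6: cancel R2 -> on_hand[A=52 B=54 C=52] avail[A=47 B=54 C=47] open={R3,R4}
Step 7: commit R4 -> on_hand[A=47 B=54 C=52] avail[A=47 B=54 C=47] open={R3}
Step 8: reserve R5 C 7 -> on_hand[A=47 B=54 C=52] avail[A=47 B=54 C=40] open={R3,R5}
Step 9: commit R5 -> on_hand[A=47 B=54 C=45] avail[A=47 B=54 C=40] open={R3}
Step 10: reserve R6 C 6 -> on_hand[A=47 B=54 C=45] avail[A=47 B=54 C=34] open={R3,R6}
Step 11: commit R6 -> on_hand[A=47 B=54 C=39] avail[A=47 B=54 C=34] open={R3}
Step 12: cancel R3 -> on_hand[A=47 B=54 C=39] avail[A=47 B=54 C=39] open={}
Step 13: reserve R7 A 8 -> on_hand[A=47 B=54 C=39] avail[A=39 B=54 C=39] open={R7}
Step 14: reserve R8 B 7 -> on_hand[A=47 B=54 C=39] avail[A=39 B=47 C=39] open={R7,R8}
Step 15: reserve R9 A 6 -> on_hand[A=47 B=54 C=39] avail[A=33 B=47 C=39] open={R7,R8,R9}
Step 16: reserve R10 C 5 -> on_hand[A=47 B=54 C=39] avail[A=33 B=47 C=34] open={R10,R7,R8,R9}
Step 17: commit R9 -> on_hand[A=41 B=54 C=39] avail[A=33 B=47 C=34] open={R10,R7,R8}
Step 18: cancel R7 -> on_hand[A=41 B=54 C=39] avail[A=41 B=47 C=34] open={R10,R8}
Step 19: reserve R11 C 1 -> on_hand[A=41 B=54 C=39] avail[A=41 B=47 C=33] open={R10,R11,R8}
Step 20: reserve R12 B 7 -> on_hand[A=41 B=54 C=39] avail[A=41 B=40 C=33] open={R10,R11,R12,R8}
Step 21: reserve R13 A 4 -> on_hand[A=41 B=54 C=39] avail[A=37 B=40 C=33] open={R10,R11,R12,R13,R8}
Step 22: commit R12 -> on_hand[A=41 B=47 C=39] avail[A=37 B=40 C=33] open={R10,R11,R13,R8}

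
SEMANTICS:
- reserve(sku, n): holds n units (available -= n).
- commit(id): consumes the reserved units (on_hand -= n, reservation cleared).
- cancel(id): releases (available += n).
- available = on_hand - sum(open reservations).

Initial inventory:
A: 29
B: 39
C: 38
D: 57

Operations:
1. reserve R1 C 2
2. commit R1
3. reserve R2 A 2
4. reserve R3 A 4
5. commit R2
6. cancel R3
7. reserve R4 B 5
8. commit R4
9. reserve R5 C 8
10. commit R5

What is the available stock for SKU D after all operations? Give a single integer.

Answer: 57

Derivation:
Step 1: reserve R1 C 2 -> on_hand[A=29 B=39 C=38 D=57] avail[A=29 B=39 C=36 D=57] open={R1}
Step 2: commit R1 -> on_hand[A=29 B=39 C=36 D=57] avail[A=29 B=39 C=36 D=57] open={}
Step 3: reserve R2 A 2 -> on_hand[A=29 B=39 C=36 D=57] avail[A=27 B=39 C=36 D=57] open={R2}
Step 4: reserve R3 A 4 -> on_hand[A=29 B=39 C=36 D=57] avail[A=23 B=39 C=36 D=57] open={R2,R3}
Step 5: commit R2 -> on_hand[A=27 B=39 C=36 D=57] avail[A=23 B=39 C=36 D=57] open={R3}
Step 6: cancel R3 -> on_hand[A=27 B=39 C=36 D=57] avail[A=27 B=39 C=36 D=57] open={}
Step 7: reserve R4 B 5 -> on_hand[A=27 B=39 C=36 D=57] avail[A=27 B=34 C=36 D=57] open={R4}
Step 8: commit R4 -> on_hand[A=27 B=34 C=36 D=57] avail[A=27 B=34 C=36 D=57] open={}
Step 9: reserve R5 C 8 -> on_hand[A=27 B=34 C=36 D=57] avail[A=27 B=34 C=28 D=57] open={R5}
Step 10: commit R5 -> on_hand[A=27 B=34 C=28 D=57] avail[A=27 B=34 C=28 D=57] open={}
Final available[D] = 57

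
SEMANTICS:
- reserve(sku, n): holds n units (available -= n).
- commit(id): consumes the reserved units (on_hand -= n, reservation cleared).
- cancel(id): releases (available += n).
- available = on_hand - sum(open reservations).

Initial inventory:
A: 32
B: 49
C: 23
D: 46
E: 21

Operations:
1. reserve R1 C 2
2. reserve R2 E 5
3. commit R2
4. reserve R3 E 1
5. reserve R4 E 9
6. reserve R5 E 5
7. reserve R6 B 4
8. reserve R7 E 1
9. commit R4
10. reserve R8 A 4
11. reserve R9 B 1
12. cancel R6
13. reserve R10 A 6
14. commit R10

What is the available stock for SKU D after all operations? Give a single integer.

Answer: 46

Derivation:
Step 1: reserve R1 C 2 -> on_hand[A=32 B=49 C=23 D=46 E=21] avail[A=32 B=49 C=21 D=46 E=21] open={R1}
Step 2: reserve R2 E 5 -> on_hand[A=32 B=49 C=23 D=46 E=21] avail[A=32 B=49 C=21 D=46 E=16] open={R1,R2}
Step 3: commit R2 -> on_hand[A=32 B=49 C=23 D=46 E=16] avail[A=32 B=49 C=21 D=46 E=16] open={R1}
Step 4: reserve R3 E 1 -> on_hand[A=32 B=49 C=23 D=46 E=16] avail[A=32 B=49 C=21 D=46 E=15] open={R1,R3}
Step 5: reserve R4 E 9 -> on_hand[A=32 B=49 C=23 D=46 E=16] avail[A=32 B=49 C=21 D=46 E=6] open={R1,R3,R4}
Step 6: reserve R5 E 5 -> on_hand[A=32 B=49 C=23 D=46 E=16] avail[A=32 B=49 C=21 D=46 E=1] open={R1,R3,R4,R5}
Step 7: reserve R6 B 4 -> on_hand[A=32 B=49 C=23 D=46 E=16] avail[A=32 B=45 C=21 D=46 E=1] open={R1,R3,R4,R5,R6}
Step 8: reserve R7 E 1 -> on_hand[A=32 B=49 C=23 D=46 E=16] avail[A=32 B=45 C=21 D=46 E=0] open={R1,R3,R4,R5,R6,R7}
Step 9: commit R4 -> on_hand[A=32 B=49 C=23 D=46 E=7] avail[A=32 B=45 C=21 D=46 E=0] open={R1,R3,R5,R6,R7}
Step 10: reserve R8 A 4 -> on_hand[A=32 B=49 C=23 D=46 E=7] avail[A=28 B=45 C=21 D=46 E=0] open={R1,R3,R5,R6,R7,R8}
Step 11: reserve R9 B 1 -> on_hand[A=32 B=49 C=23 D=46 E=7] avail[A=28 B=44 C=21 D=46 E=0] open={R1,R3,R5,R6,R7,R8,R9}
Step 12: cancel R6 -> on_hand[A=32 B=49 C=23 D=46 E=7] avail[A=28 B=48 C=21 D=46 E=0] open={R1,R3,R5,R7,R8,R9}
Step 13: reserve R10 A 6 -> on_hand[A=32 B=49 C=23 D=46 E=7] avail[A=22 B=48 C=21 D=46 E=0] open={R1,R10,R3,R5,R7,R8,R9}
Step 14: commit R10 -> on_hand[A=26 B=49 C=23 D=46 E=7] avail[A=22 B=48 C=21 D=46 E=0] open={R1,R3,R5,R7,R8,R9}
Final available[D] = 46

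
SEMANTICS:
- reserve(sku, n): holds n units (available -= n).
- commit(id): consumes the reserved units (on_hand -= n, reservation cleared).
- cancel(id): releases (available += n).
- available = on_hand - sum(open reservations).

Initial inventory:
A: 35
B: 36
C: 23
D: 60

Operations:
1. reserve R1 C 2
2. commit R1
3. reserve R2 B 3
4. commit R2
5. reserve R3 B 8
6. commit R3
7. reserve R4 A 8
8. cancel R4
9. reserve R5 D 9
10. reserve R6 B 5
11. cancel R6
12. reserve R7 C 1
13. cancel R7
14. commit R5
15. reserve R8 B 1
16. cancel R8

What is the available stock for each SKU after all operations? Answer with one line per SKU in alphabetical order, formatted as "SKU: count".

Answer: A: 35
B: 25
C: 21
D: 51

Derivation:
Step 1: reserve R1 C 2 -> on_hand[A=35 B=36 C=23 D=60] avail[A=35 B=36 C=21 D=60] open={R1}
Step 2: commit R1 -> on_hand[A=35 B=36 C=21 D=60] avail[A=35 B=36 C=21 D=60] open={}
Step 3: reserve R2 B 3 -> on_hand[A=35 B=36 C=21 D=60] avail[A=35 B=33 C=21 D=60] open={R2}
Step 4: commit R2 -> on_hand[A=35 B=33 C=21 D=60] avail[A=35 B=33 C=21 D=60] open={}
Step 5: reserve R3 B 8 -> on_hand[A=35 B=33 C=21 D=60] avail[A=35 B=25 C=21 D=60] open={R3}
Step 6: commit R3 -> on_hand[A=35 B=25 C=21 D=60] avail[A=35 B=25 C=21 D=60] open={}
Step 7: reserve R4 A 8 -> on_hand[A=35 B=25 C=21 D=60] avail[A=27 B=25 C=21 D=60] open={R4}
Step 8: cancel R4 -> on_hand[A=35 B=25 C=21 D=60] avail[A=35 B=25 C=21 D=60] open={}
Step 9: reserve R5 D 9 -> on_hand[A=35 B=25 C=21 D=60] avail[A=35 B=25 C=21 D=51] open={R5}
Step 10: reserve R6 B 5 -> on_hand[A=35 B=25 C=21 D=60] avail[A=35 B=20 C=21 D=51] open={R5,R6}
Step 11: cancel R6 -> on_hand[A=35 B=25 C=21 D=60] avail[A=35 B=25 C=21 D=51] open={R5}
Step 12: reserve R7 C 1 -> on_hand[A=35 B=25 C=21 D=60] avail[A=35 B=25 C=20 D=51] open={R5,R7}
Step 13: cancel R7 -> on_hand[A=35 B=25 C=21 D=60] avail[A=35 B=25 C=21 D=51] open={R5}
Step 14: commit R5 -> on_hand[A=35 B=25 C=21 D=51] avail[A=35 B=25 C=21 D=51] open={}
Step 15: reserve R8 B 1 -> on_hand[A=35 B=25 C=21 D=51] avail[A=35 B=24 C=21 D=51] open={R8}
Step 16: cancel R8 -> on_hand[A=35 B=25 C=21 D=51] avail[A=35 B=25 C=21 D=51] open={}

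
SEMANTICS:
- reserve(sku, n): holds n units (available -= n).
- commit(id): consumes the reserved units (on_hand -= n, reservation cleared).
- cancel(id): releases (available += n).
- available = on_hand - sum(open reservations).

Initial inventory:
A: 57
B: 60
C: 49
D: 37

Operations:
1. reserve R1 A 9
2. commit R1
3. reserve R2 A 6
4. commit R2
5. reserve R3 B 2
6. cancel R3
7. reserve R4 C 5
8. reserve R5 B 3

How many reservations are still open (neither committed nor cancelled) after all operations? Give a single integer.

Step 1: reserve R1 A 9 -> on_hand[A=57 B=60 C=49 D=37] avail[A=48 B=60 C=49 D=37] open={R1}
Step 2: commit R1 -> on_hand[A=48 B=60 C=49 D=37] avail[A=48 B=60 C=49 D=37] open={}
Step 3: reserve R2 A 6 -> on_hand[A=48 B=60 C=49 D=37] avail[A=42 B=60 C=49 D=37] open={R2}
Step 4: commit R2 -> on_hand[A=42 B=60 C=49 D=37] avail[A=42 B=60 C=49 D=37] open={}
Step 5: reserve R3 B 2 -> on_hand[A=42 B=60 C=49 D=37] avail[A=42 B=58 C=49 D=37] open={R3}
Step 6: cancel R3 -> on_hand[A=42 B=60 C=49 D=37] avail[A=42 B=60 C=49 D=37] open={}
Step 7: reserve R4 C 5 -> on_hand[A=42 B=60 C=49 D=37] avail[A=42 B=60 C=44 D=37] open={R4}
Step 8: reserve R5 B 3 -> on_hand[A=42 B=60 C=49 D=37] avail[A=42 B=57 C=44 D=37] open={R4,R5}
Open reservations: ['R4', 'R5'] -> 2

Answer: 2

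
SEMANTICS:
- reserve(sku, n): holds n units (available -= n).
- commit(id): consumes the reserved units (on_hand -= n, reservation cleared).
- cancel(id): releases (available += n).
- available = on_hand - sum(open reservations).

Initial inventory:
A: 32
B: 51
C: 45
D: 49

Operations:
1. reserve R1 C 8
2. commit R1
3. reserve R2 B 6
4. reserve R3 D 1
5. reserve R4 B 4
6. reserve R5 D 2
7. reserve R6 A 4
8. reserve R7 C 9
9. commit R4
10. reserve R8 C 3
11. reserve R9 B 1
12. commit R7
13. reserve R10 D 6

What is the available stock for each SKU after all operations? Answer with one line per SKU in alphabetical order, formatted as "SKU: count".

Step 1: reserve R1 C 8 -> on_hand[A=32 B=51 C=45 D=49] avail[A=32 B=51 C=37 D=49] open={R1}
Step 2: commit R1 -> on_hand[A=32 B=51 C=37 D=49] avail[A=32 B=51 C=37 D=49] open={}
Step 3: reserve R2 B 6 -> on_hand[A=32 B=51 C=37 D=49] avail[A=32 B=45 C=37 D=49] open={R2}
Step 4: reserve R3 D 1 -> on_hand[A=32 B=51 C=37 D=49] avail[A=32 B=45 C=37 D=48] open={R2,R3}
Step 5: reserve R4 B 4 -> on_hand[A=32 B=51 C=37 D=49] avail[A=32 B=41 C=37 D=48] open={R2,R3,R4}
Step 6: reserve R5 D 2 -> on_hand[A=32 B=51 C=37 D=49] avail[A=32 B=41 C=37 D=46] open={R2,R3,R4,R5}
Step 7: reserve R6 A 4 -> on_hand[A=32 B=51 C=37 D=49] avail[A=28 B=41 C=37 D=46] open={R2,R3,R4,R5,R6}
Step 8: reserve R7 C 9 -> on_hand[A=32 B=51 C=37 D=49] avail[A=28 B=41 C=28 D=46] open={R2,R3,R4,R5,R6,R7}
Step 9: commit R4 -> on_hand[A=32 B=47 C=37 D=49] avail[A=28 B=41 C=28 D=46] open={R2,R3,R5,R6,R7}
Step 10: reserve R8 C 3 -> on_hand[A=32 B=47 C=37 D=49] avail[A=28 B=41 C=25 D=46] open={R2,R3,R5,R6,R7,R8}
Step 11: reserve R9 B 1 -> on_hand[A=32 B=47 C=37 D=49] avail[A=28 B=40 C=25 D=46] open={R2,R3,R5,R6,R7,R8,R9}
Step 12: commit R7 -> on_hand[A=32 B=47 C=28 D=49] avail[A=28 B=40 C=25 D=46] open={R2,R3,R5,R6,R8,R9}
Step 13: reserve R10 D 6 -> on_hand[A=32 B=47 C=28 D=49] avail[A=28 B=40 C=25 D=40] open={R10,R2,R3,R5,R6,R8,R9}

Answer: A: 28
B: 40
C: 25
D: 40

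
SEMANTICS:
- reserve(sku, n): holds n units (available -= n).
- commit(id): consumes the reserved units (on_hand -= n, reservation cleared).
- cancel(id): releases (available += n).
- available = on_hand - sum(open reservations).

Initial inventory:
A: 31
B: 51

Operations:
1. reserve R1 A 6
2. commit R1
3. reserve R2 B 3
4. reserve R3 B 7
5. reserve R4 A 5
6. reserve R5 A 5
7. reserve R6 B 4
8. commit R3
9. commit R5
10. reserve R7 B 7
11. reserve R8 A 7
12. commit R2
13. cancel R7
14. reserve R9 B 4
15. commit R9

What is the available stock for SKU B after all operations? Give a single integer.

Step 1: reserve R1 A 6 -> on_hand[A=31 B=51] avail[A=25 B=51] open={R1}
Step 2: commit R1 -> on_hand[A=25 B=51] avail[A=25 B=51] open={}
Step 3: reserve R2 B 3 -> on_hand[A=25 B=51] avail[A=25 B=48] open={R2}
Step 4: reserve R3 B 7 -> on_hand[A=25 B=51] avail[A=25 B=41] open={R2,R3}
Step 5: reserve R4 A 5 -> on_hand[A=25 B=51] avail[A=20 B=41] open={R2,R3,R4}
Step 6: reserve R5 A 5 -> on_hand[A=25 B=51] avail[A=15 B=41] open={R2,R3,R4,R5}
Step 7: reserve R6 B 4 -> on_hand[A=25 B=51] avail[A=15 B=37] open={R2,R3,R4,R5,R6}
Step 8: commit R3 -> on_hand[A=25 B=44] avail[A=15 B=37] open={R2,R4,R5,R6}
Step 9: commit R5 -> on_hand[A=20 B=44] avail[A=15 B=37] open={R2,R4,R6}
Step 10: reserve R7 B 7 -> on_hand[A=20 B=44] avail[A=15 B=30] open={R2,R4,R6,R7}
Step 11: reserve R8 A 7 -> on_hand[A=20 B=44] avail[A=8 B=30] open={R2,R4,R6,R7,R8}
Step 12: commit R2 -> on_hand[A=20 B=41] avail[A=8 B=30] open={R4,R6,R7,R8}
Step 13: cancel R7 -> on_hand[A=20 B=41] avail[A=8 B=37] open={R4,R6,R8}
Step 14: reserve R9 B 4 -> on_hand[A=20 B=41] avail[A=8 B=33] open={R4,R6,R8,R9}
Step 15: commit R9 -> on_hand[A=20 B=37] avail[A=8 B=33] open={R4,R6,R8}
Final available[B] = 33

Answer: 33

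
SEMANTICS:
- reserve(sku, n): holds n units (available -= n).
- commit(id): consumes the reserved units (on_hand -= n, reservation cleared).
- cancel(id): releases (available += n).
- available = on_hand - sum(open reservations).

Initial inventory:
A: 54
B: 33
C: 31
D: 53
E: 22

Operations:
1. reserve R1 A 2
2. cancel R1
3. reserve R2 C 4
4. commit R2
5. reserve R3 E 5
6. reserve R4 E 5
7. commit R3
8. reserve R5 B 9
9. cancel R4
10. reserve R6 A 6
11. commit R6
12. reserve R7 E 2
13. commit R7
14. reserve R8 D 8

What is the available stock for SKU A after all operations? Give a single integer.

Answer: 48

Derivation:
Step 1: reserve R1 A 2 -> on_hand[A=54 B=33 C=31 D=53 E=22] avail[A=52 B=33 C=31 D=53 E=22] open={R1}
Step 2: cancel R1 -> on_hand[A=54 B=33 C=31 D=53 E=22] avail[A=54 B=33 C=31 D=53 E=22] open={}
Step 3: reserve R2 C 4 -> on_hand[A=54 B=33 C=31 D=53 E=22] avail[A=54 B=33 C=27 D=53 E=22] open={R2}
Step 4: commit R2 -> on_hand[A=54 B=33 C=27 D=53 E=22] avail[A=54 B=33 C=27 D=53 E=22] open={}
Step 5: reserve R3 E 5 -> on_hand[A=54 B=33 C=27 D=53 E=22] avail[A=54 B=33 C=27 D=53 E=17] open={R3}
Step 6: reserve R4 E 5 -> on_hand[A=54 B=33 C=27 D=53 E=22] avail[A=54 B=33 C=27 D=53 E=12] open={R3,R4}
Step 7: commit R3 -> on_hand[A=54 B=33 C=27 D=53 E=17] avail[A=54 B=33 C=27 D=53 E=12] open={R4}
Step 8: reserve R5 B 9 -> on_hand[A=54 B=33 C=27 D=53 E=17] avail[A=54 B=24 C=27 D=53 E=12] open={R4,R5}
Step 9: cancel R4 -> on_hand[A=54 B=33 C=27 D=53 E=17] avail[A=54 B=24 C=27 D=53 E=17] open={R5}
Step 10: reserve R6 A 6 -> on_hand[A=54 B=33 C=27 D=53 E=17] avail[A=48 B=24 C=27 D=53 E=17] open={R5,R6}
Step 11: commit R6 -> on_hand[A=48 B=33 C=27 D=53 E=17] avail[A=48 B=24 C=27 D=53 E=17] open={R5}
Step 12: reserve R7 E 2 -> on_hand[A=48 B=33 C=27 D=53 E=17] avail[A=48 B=24 C=27 D=53 E=15] open={R5,R7}
Step 13: commit R7 -> on_hand[A=48 B=33 C=27 D=53 E=15] avail[A=48 B=24 C=27 D=53 E=15] open={R5}
Step 14: reserve R8 D 8 -> on_hand[A=48 B=33 C=27 D=53 E=15] avail[A=48 B=24 C=27 D=45 E=15] open={R5,R8}
Final available[A] = 48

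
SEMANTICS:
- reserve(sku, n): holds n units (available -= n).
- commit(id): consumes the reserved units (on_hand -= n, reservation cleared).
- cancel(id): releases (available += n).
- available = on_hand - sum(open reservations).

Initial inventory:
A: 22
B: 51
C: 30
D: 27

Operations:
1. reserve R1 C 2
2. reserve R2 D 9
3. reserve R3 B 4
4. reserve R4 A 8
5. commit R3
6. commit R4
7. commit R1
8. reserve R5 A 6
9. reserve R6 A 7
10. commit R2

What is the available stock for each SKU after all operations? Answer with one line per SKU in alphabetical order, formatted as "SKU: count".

Answer: A: 1
B: 47
C: 28
D: 18

Derivation:
Step 1: reserve R1 C 2 -> on_hand[A=22 B=51 C=30 D=27] avail[A=22 B=51 C=28 D=27] open={R1}
Step 2: reserve R2 D 9 -> on_hand[A=22 B=51 C=30 D=27] avail[A=22 B=51 C=28 D=18] open={R1,R2}
Step 3: reserve R3 B 4 -> on_hand[A=22 B=51 C=30 D=27] avail[A=22 B=47 C=28 D=18] open={R1,R2,R3}
Step 4: reserve R4 A 8 -> on_hand[A=22 B=51 C=30 D=27] avail[A=14 B=47 C=28 D=18] open={R1,R2,R3,R4}
Step 5: commit R3 -> on_hand[A=22 B=47 C=30 D=27] avail[A=14 B=47 C=28 D=18] open={R1,R2,R4}
Step 6: commit R4 -> on_hand[A=14 B=47 C=30 D=27] avail[A=14 B=47 C=28 D=18] open={R1,R2}
Step 7: commit R1 -> on_hand[A=14 B=47 C=28 D=27] avail[A=14 B=47 C=28 D=18] open={R2}
Step 8: reserve R5 A 6 -> on_hand[A=14 B=47 C=28 D=27] avail[A=8 B=47 C=28 D=18] open={R2,R5}
Step 9: reserve R6 A 7 -> on_hand[A=14 B=47 C=28 D=27] avail[A=1 B=47 C=28 D=18] open={R2,R5,R6}
Step 10: commit R2 -> on_hand[A=14 B=47 C=28 D=18] avail[A=1 B=47 C=28 D=18] open={R5,R6}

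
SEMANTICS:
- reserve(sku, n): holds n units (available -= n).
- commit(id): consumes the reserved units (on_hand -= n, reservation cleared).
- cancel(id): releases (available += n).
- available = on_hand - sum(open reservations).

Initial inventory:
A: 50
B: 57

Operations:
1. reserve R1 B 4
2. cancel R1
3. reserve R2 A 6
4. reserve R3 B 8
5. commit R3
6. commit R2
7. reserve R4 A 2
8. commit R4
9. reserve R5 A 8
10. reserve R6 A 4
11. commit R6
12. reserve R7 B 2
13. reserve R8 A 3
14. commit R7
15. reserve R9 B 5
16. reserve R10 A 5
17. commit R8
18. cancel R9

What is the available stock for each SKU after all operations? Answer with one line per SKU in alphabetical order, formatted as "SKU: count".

Step 1: reserve R1 B 4 -> on_hand[A=50 B=57] avail[A=50 B=53] open={R1}
Step 2: cancel R1 -> on_hand[A=50 B=57] avail[A=50 B=57] open={}
Step 3: reserve R2 A 6 -> on_hand[A=50 B=57] avail[A=44 B=57] open={R2}
Step 4: reserve R3 B 8 -> on_hand[A=50 B=57] avail[A=44 B=49] open={R2,R3}
Step 5: commit R3 -> on_hand[A=50 B=49] avail[A=44 B=49] open={R2}
Step 6: commit R2 -> on_hand[A=44 B=49] avail[A=44 B=49] open={}
Step 7: reserve R4 A 2 -> on_hand[A=44 B=49] avail[A=42 B=49] open={R4}
Step 8: commit R4 -> on_hand[A=42 B=49] avail[A=42 B=49] open={}
Step 9: reserve R5 A 8 -> on_hand[A=42 B=49] avail[A=34 B=49] open={R5}
Step 10: reserve R6 A 4 -> on_hand[A=42 B=49] avail[A=30 B=49] open={R5,R6}
Step 11: commit R6 -> on_hand[A=38 B=49] avail[A=30 B=49] open={R5}
Step 12: reserve R7 B 2 -> on_hand[A=38 B=49] avail[A=30 B=47] open={R5,R7}
Step 13: reserve R8 A 3 -> on_hand[A=38 B=49] avail[A=27 B=47] open={R5,R7,R8}
Step 14: commit R7 -> on_hand[A=38 B=47] avail[A=27 B=47] open={R5,R8}
Step 15: reserve R9 B 5 -> on_hand[A=38 B=47] avail[A=27 B=42] open={R5,R8,R9}
Step 16: reserve R10 A 5 -> on_hand[A=38 B=47] avail[A=22 B=42] open={R10,R5,R8,R9}
Step 17: commit R8 -> on_hand[A=35 B=47] avail[A=22 B=42] open={R10,R5,R9}
Step 18: cancel R9 -> on_hand[A=35 B=47] avail[A=22 B=47] open={R10,R5}

Answer: A: 22
B: 47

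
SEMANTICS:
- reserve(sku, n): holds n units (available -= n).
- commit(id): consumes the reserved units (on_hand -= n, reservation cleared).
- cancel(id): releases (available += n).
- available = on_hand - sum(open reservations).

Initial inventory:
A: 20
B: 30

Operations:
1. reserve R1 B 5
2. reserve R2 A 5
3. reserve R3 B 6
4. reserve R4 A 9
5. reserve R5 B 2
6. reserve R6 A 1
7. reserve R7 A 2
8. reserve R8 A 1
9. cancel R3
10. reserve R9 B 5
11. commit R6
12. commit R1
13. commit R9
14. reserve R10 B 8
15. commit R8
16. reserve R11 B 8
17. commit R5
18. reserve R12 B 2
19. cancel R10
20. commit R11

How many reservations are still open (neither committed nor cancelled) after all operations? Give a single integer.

Answer: 4

Derivation:
Step 1: reserve R1 B 5 -> on_hand[A=20 B=30] avail[A=20 B=25] open={R1}
Step 2: reserve R2 A 5 -> on_hand[A=20 B=30] avail[A=15 B=25] open={R1,R2}
Step 3: reserve R3 B 6 -> on_hand[A=20 B=30] avail[A=15 B=19] open={R1,R2,R3}
Step 4: reserve R4 A 9 -> on_hand[A=20 B=30] avail[A=6 B=19] open={R1,R2,R3,R4}
Step 5: reserve R5 B 2 -> on_hand[A=20 B=30] avail[A=6 B=17] open={R1,R2,R3,R4,R5}
Step 6: reserve R6 A 1 -> on_hand[A=20 B=30] avail[A=5 B=17] open={R1,R2,R3,R4,R5,R6}
Step 7: reserve R7 A 2 -> on_hand[A=20 B=30] avail[A=3 B=17] open={R1,R2,R3,R4,R5,R6,R7}
Step 8: reserve R8 A 1 -> on_hand[A=20 B=30] avail[A=2 B=17] open={R1,R2,R3,R4,R5,R6,R7,R8}
Step 9: cancel R3 -> on_hand[A=20 B=30] avail[A=2 B=23] open={R1,R2,R4,R5,R6,R7,R8}
Step 10: reserve R9 B 5 -> on_hand[A=20 B=30] avail[A=2 B=18] open={R1,R2,R4,R5,R6,R7,R8,R9}
Step 11: commit R6 -> on_hand[A=19 B=30] avail[A=2 B=18] open={R1,R2,R4,R5,R7,R8,R9}
Step 12: commit R1 -> on_hand[A=19 B=25] avail[A=2 B=18] open={R2,R4,R5,R7,R8,R9}
Step 13: commit R9 -> on_hand[A=19 B=20] avail[A=2 B=18] open={R2,R4,R5,R7,R8}
Step 14: reserve R10 B 8 -> on_hand[A=19 B=20] avail[A=2 B=10] open={R10,R2,R4,R5,R7,R8}
Step 15: commit R8 -> on_hand[A=18 B=20] avail[A=2 B=10] open={R10,R2,R4,R5,R7}
Step 16: reserve R11 B 8 -> on_hand[A=18 B=20] avail[A=2 B=2] open={R10,R11,R2,R4,R5,R7}
Step 17: commit R5 -> on_hand[A=18 B=18] avail[A=2 B=2] open={R10,R11,R2,R4,R7}
Step 18: reserve R12 B 2 -> on_hand[A=18 B=18] avail[A=2 B=0] open={R10,R11,R12,R2,R4,R7}
Step 19: cancel R10 -> on_hand[A=18 B=18] avail[A=2 B=8] open={R11,R12,R2,R4,R7}
Step 20: commit R11 -> on_hand[A=18 B=10] avail[A=2 B=8] open={R12,R2,R4,R7}
Open reservations: ['R12', 'R2', 'R4', 'R7'] -> 4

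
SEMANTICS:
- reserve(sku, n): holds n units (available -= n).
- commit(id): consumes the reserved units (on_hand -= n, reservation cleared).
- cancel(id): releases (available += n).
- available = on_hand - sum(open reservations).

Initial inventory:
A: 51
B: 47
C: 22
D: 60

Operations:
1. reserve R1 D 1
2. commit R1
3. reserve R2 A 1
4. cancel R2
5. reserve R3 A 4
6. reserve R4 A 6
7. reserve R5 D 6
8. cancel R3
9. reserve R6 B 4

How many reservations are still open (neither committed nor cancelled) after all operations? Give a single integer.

Answer: 3

Derivation:
Step 1: reserve R1 D 1 -> on_hand[A=51 B=47 C=22 D=60] avail[A=51 B=47 C=22 D=59] open={R1}
Step 2: commit R1 -> on_hand[A=51 B=47 C=22 D=59] avail[A=51 B=47 C=22 D=59] open={}
Step 3: reserve R2 A 1 -> on_hand[A=51 B=47 C=22 D=59] avail[A=50 B=47 C=22 D=59] open={R2}
Step 4: cancel R2 -> on_hand[A=51 B=47 C=22 D=59] avail[A=51 B=47 C=22 D=59] open={}
Step 5: reserve R3 A 4 -> on_hand[A=51 B=47 C=22 D=59] avail[A=47 B=47 C=22 D=59] open={R3}
Step 6: reserve R4 A 6 -> on_hand[A=51 B=47 C=22 D=59] avail[A=41 B=47 C=22 D=59] open={R3,R4}
Step 7: reserve R5 D 6 -> on_hand[A=51 B=47 C=22 D=59] avail[A=41 B=47 C=22 D=53] open={R3,R4,R5}
Step 8: cancel R3 -> on_hand[A=51 B=47 C=22 D=59] avail[A=45 B=47 C=22 D=53] open={R4,R5}
Step 9: reserve R6 B 4 -> on_hand[A=51 B=47 C=22 D=59] avail[A=45 B=43 C=22 D=53] open={R4,R5,R6}
Open reservations: ['R4', 'R5', 'R6'] -> 3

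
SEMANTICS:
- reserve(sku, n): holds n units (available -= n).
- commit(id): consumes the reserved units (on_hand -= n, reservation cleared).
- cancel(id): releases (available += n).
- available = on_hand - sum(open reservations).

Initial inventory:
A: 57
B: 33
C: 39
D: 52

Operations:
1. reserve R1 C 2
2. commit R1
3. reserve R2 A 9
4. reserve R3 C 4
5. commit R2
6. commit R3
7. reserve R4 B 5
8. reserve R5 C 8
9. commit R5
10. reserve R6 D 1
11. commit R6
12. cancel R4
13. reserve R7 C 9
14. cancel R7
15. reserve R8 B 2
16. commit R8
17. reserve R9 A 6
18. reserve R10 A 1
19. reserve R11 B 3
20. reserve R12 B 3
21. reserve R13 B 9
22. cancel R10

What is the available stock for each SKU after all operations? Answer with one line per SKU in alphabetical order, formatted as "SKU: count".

Answer: A: 42
B: 16
C: 25
D: 51

Derivation:
Step 1: reserve R1 C 2 -> on_hand[A=57 B=33 C=39 D=52] avail[A=57 B=33 C=37 D=52] open={R1}
Step 2: commit R1 -> on_hand[A=57 B=33 C=37 D=52] avail[A=57 B=33 C=37 D=52] open={}
Step 3: reserve R2 A 9 -> on_hand[A=57 B=33 C=37 D=52] avail[A=48 B=33 C=37 D=52] open={R2}
Step 4: reserve R3 C 4 -> on_hand[A=57 B=33 C=37 D=52] avail[A=48 B=33 C=33 D=52] open={R2,R3}
Step 5: commit R2 -> on_hand[A=48 B=33 C=37 D=52] avail[A=48 B=33 C=33 D=52] open={R3}
Step 6: commit R3 -> on_hand[A=48 B=33 C=33 D=52] avail[A=48 B=33 C=33 D=52] open={}
Step 7: reserve R4 B 5 -> on_hand[A=48 B=33 C=33 D=52] avail[A=48 B=28 C=33 D=52] open={R4}
Step 8: reserve R5 C 8 -> on_hand[A=48 B=33 C=33 D=52] avail[A=48 B=28 C=25 D=52] open={R4,R5}
Step 9: commit R5 -> on_hand[A=48 B=33 C=25 D=52] avail[A=48 B=28 C=25 D=52] open={R4}
Step 10: reserve R6 D 1 -> on_hand[A=48 B=33 C=25 D=52] avail[A=48 B=28 C=25 D=51] open={R4,R6}
Step 11: commit R6 -> on_hand[A=48 B=33 C=25 D=51] avail[A=48 B=28 C=25 D=51] open={R4}
Step 12: cancel R4 -> on_hand[A=48 B=33 C=25 D=51] avail[A=48 B=33 C=25 D=51] open={}
Step 13: reserve R7 C 9 -> on_hand[A=48 B=33 C=25 D=51] avail[A=48 B=33 C=16 D=51] open={R7}
Step 14: cancel R7 -> on_hand[A=48 B=33 C=25 D=51] avail[A=48 B=33 C=25 D=51] open={}
Step 15: reserve R8 B 2 -> on_hand[A=48 B=33 C=25 D=51] avail[A=48 B=31 C=25 D=51] open={R8}
Step 16: commit R8 -> on_hand[A=48 B=31 C=25 D=51] avail[A=48 B=31 C=25 D=51] open={}
Step 17: reserve R9 A 6 -> on_hand[A=48 B=31 C=25 D=51] avail[A=42 B=31 C=25 D=51] open={R9}
Step 18: reserve R10 A 1 -> on_hand[A=48 B=31 C=25 D=51] avail[A=41 B=31 C=25 D=51] open={R10,R9}
Step 19: reserve R11 B 3 -> on_hand[A=48 B=31 C=25 D=51] avail[A=41 B=28 C=25 D=51] open={R10,R11,R9}
Step 20: reserve R12 B 3 -> on_hand[A=48 B=31 C=25 D=51] avail[A=41 B=25 C=25 D=51] open={R10,R11,R12,R9}
Step 21: reserve R13 B 9 -> on_hand[A=48 B=31 C=25 D=51] avail[A=41 B=16 C=25 D=51] open={R10,R11,R12,R13,R9}
Step 22: cancel R10 -> on_hand[A=48 B=31 C=25 D=51] avail[A=42 B=16 C=25 D=51] open={R11,R12,R13,R9}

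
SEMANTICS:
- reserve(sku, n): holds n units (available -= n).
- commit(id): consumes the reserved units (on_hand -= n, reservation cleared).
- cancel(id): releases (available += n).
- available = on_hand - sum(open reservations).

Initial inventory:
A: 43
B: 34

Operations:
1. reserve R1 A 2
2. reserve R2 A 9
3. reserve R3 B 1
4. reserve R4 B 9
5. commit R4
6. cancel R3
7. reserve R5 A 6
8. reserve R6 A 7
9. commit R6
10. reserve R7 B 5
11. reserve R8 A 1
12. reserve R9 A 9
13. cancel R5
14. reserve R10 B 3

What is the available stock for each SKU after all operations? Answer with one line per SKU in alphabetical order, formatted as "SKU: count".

Answer: A: 15
B: 17

Derivation:
Step 1: reserve R1 A 2 -> on_hand[A=43 B=34] avail[A=41 B=34] open={R1}
Step 2: reserve R2 A 9 -> on_hand[A=43 B=34] avail[A=32 B=34] open={R1,R2}
Step 3: reserve R3 B 1 -> on_hand[A=43 B=34] avail[A=32 B=33] open={R1,R2,R3}
Step 4: reserve R4 B 9 -> on_hand[A=43 B=34] avail[A=32 B=24] open={R1,R2,R3,R4}
Step 5: commit R4 -> on_hand[A=43 B=25] avail[A=32 B=24] open={R1,R2,R3}
Step 6: cancel R3 -> on_hand[A=43 B=25] avail[A=32 B=25] open={R1,R2}
Step 7: reserve R5 A 6 -> on_hand[A=43 B=25] avail[A=26 B=25] open={R1,R2,R5}
Step 8: reserve R6 A 7 -> on_hand[A=43 B=25] avail[A=19 B=25] open={R1,R2,R5,R6}
Step 9: commit R6 -> on_hand[A=36 B=25] avail[A=19 B=25] open={R1,R2,R5}
Step 10: reserve R7 B 5 -> on_hand[A=36 B=25] avail[A=19 B=20] open={R1,R2,R5,R7}
Step 11: reserve R8 A 1 -> on_hand[A=36 B=25] avail[A=18 B=20] open={R1,R2,R5,R7,R8}
Step 12: reserve R9 A 9 -> on_hand[A=36 B=25] avail[A=9 B=20] open={R1,R2,R5,R7,R8,R9}
Step 13: cancel R5 -> on_hand[A=36 B=25] avail[A=15 B=20] open={R1,R2,R7,R8,R9}
Step 14: reserve R10 B 3 -> on_hand[A=36 B=25] avail[A=15 B=17] open={R1,R10,R2,R7,R8,R9}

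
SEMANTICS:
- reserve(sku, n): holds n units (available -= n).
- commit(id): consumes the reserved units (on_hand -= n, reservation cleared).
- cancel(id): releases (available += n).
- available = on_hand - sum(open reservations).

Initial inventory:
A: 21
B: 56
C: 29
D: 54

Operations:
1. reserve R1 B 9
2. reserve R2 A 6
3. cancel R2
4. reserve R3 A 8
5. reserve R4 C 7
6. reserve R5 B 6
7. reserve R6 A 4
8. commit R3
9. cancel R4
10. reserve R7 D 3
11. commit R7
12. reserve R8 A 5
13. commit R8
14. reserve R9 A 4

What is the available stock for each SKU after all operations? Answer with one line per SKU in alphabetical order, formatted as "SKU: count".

Step 1: reserve R1 B 9 -> on_hand[A=21 B=56 C=29 D=54] avail[A=21 B=47 C=29 D=54] open={R1}
Step 2: reserve R2 A 6 -> on_hand[A=21 B=56 C=29 D=54] avail[A=15 B=47 C=29 D=54] open={R1,R2}
Step 3: cancel R2 -> on_hand[A=21 B=56 C=29 D=54] avail[A=21 B=47 C=29 D=54] open={R1}
Step 4: reserve R3 A 8 -> on_hand[A=21 B=56 C=29 D=54] avail[A=13 B=47 C=29 D=54] open={R1,R3}
Step 5: reserve R4 C 7 -> on_hand[A=21 B=56 C=29 D=54] avail[A=13 B=47 C=22 D=54] open={R1,R3,R4}
Step 6: reserve R5 B 6 -> on_hand[A=21 B=56 C=29 D=54] avail[A=13 B=41 C=22 D=54] open={R1,R3,R4,R5}
Step 7: reserve R6 A 4 -> on_hand[A=21 B=56 C=29 D=54] avail[A=9 B=41 C=22 D=54] open={R1,R3,R4,R5,R6}
Step 8: commit R3 -> on_hand[A=13 B=56 C=29 D=54] avail[A=9 B=41 C=22 D=54] open={R1,R4,R5,R6}
Step 9: cancel R4 -> on_hand[A=13 B=56 C=29 D=54] avail[A=9 B=41 C=29 D=54] open={R1,R5,R6}
Step 10: reserve R7 D 3 -> on_hand[A=13 B=56 C=29 D=54] avail[A=9 B=41 C=29 D=51] open={R1,R5,R6,R7}
Step 11: commit R7 -> on_hand[A=13 B=56 C=29 D=51] avail[A=9 B=41 C=29 D=51] open={R1,R5,R6}
Step 12: reserve R8 A 5 -> on_hand[A=13 B=56 C=29 D=51] avail[A=4 B=41 C=29 D=51] open={R1,R5,R6,R8}
Step 13: commit R8 -> on_hand[A=8 B=56 C=29 D=51] avail[A=4 B=41 C=29 D=51] open={R1,R5,R6}
Step 14: reserve R9 A 4 -> on_hand[A=8 B=56 C=29 D=51] avail[A=0 B=41 C=29 D=51] open={R1,R5,R6,R9}

Answer: A: 0
B: 41
C: 29
D: 51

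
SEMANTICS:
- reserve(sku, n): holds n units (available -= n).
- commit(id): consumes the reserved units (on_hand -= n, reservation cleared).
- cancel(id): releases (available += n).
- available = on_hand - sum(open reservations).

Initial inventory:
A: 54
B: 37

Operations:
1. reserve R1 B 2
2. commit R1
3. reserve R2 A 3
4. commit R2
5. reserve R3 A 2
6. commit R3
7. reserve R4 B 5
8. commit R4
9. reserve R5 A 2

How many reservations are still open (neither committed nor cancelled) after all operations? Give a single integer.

Answer: 1

Derivation:
Step 1: reserve R1 B 2 -> on_hand[A=54 B=37] avail[A=54 B=35] open={R1}
Step 2: commit R1 -> on_hand[A=54 B=35] avail[A=54 B=35] open={}
Step 3: reserve R2 A 3 -> on_hand[A=54 B=35] avail[A=51 B=35] open={R2}
Step 4: commit R2 -> on_hand[A=51 B=35] avail[A=51 B=35] open={}
Step 5: reserve R3 A 2 -> on_hand[A=51 B=35] avail[A=49 B=35] open={R3}
Step 6: commit R3 -> on_hand[A=49 B=35] avail[A=49 B=35] open={}
Step 7: reserve R4 B 5 -> on_hand[A=49 B=35] avail[A=49 B=30] open={R4}
Step 8: commit R4 -> on_hand[A=49 B=30] avail[A=49 B=30] open={}
Step 9: reserve R5 A 2 -> on_hand[A=49 B=30] avail[A=47 B=30] open={R5}
Open reservations: ['R5'] -> 1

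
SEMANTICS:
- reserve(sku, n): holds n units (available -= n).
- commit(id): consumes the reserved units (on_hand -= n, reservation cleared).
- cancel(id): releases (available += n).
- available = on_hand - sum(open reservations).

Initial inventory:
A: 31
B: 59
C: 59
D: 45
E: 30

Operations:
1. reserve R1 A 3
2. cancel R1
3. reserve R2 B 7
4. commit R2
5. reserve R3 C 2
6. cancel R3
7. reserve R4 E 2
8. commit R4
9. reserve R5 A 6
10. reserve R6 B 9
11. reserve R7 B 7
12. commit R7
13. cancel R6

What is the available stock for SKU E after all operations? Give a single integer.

Answer: 28

Derivation:
Step 1: reserve R1 A 3 -> on_hand[A=31 B=59 C=59 D=45 E=30] avail[A=28 B=59 C=59 D=45 E=30] open={R1}
Step 2: cancel R1 -> on_hand[A=31 B=59 C=59 D=45 E=30] avail[A=31 B=59 C=59 D=45 E=30] open={}
Step 3: reserve R2 B 7 -> on_hand[A=31 B=59 C=59 D=45 E=30] avail[A=31 B=52 C=59 D=45 E=30] open={R2}
Step 4: commit R2 -> on_hand[A=31 B=52 C=59 D=45 E=30] avail[A=31 B=52 C=59 D=45 E=30] open={}
Step 5: reserve R3 C 2 -> on_hand[A=31 B=52 C=59 D=45 E=30] avail[A=31 B=52 C=57 D=45 E=30] open={R3}
Step 6: cancel R3 -> on_hand[A=31 B=52 C=59 D=45 E=30] avail[A=31 B=52 C=59 D=45 E=30] open={}
Step 7: reserve R4 E 2 -> on_hand[A=31 B=52 C=59 D=45 E=30] avail[A=31 B=52 C=59 D=45 E=28] open={R4}
Step 8: commit R4 -> on_hand[A=31 B=52 C=59 D=45 E=28] avail[A=31 B=52 C=59 D=45 E=28] open={}
Step 9: reserve R5 A 6 -> on_hand[A=31 B=52 C=59 D=45 E=28] avail[A=25 B=52 C=59 D=45 E=28] open={R5}
Step 10: reserve R6 B 9 -> on_hand[A=31 B=52 C=59 D=45 E=28] avail[A=25 B=43 C=59 D=45 E=28] open={R5,R6}
Step 11: reserve R7 B 7 -> on_hand[A=31 B=52 C=59 D=45 E=28] avail[A=25 B=36 C=59 D=45 E=28] open={R5,R6,R7}
Step 12: commit R7 -> on_hand[A=31 B=45 C=59 D=45 E=28] avail[A=25 B=36 C=59 D=45 E=28] open={R5,R6}
Step 13: cancel R6 -> on_hand[A=31 B=45 C=59 D=45 E=28] avail[A=25 B=45 C=59 D=45 E=28] open={R5}
Final available[E] = 28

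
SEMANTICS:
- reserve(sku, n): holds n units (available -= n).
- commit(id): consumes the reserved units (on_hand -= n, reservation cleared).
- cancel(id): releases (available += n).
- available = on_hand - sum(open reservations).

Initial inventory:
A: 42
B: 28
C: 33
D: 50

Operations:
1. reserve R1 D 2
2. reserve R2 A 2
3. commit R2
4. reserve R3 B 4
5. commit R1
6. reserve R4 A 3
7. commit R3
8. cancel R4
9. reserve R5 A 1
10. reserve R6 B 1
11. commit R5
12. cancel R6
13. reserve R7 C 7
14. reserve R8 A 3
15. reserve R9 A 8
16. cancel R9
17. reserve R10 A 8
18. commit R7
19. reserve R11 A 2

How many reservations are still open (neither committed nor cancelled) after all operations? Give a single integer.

Step 1: reserve R1 D 2 -> on_hand[A=42 B=28 C=33 D=50] avail[A=42 B=28 C=33 D=48] open={R1}
Step 2: reserve R2 A 2 -> on_hand[A=42 B=28 C=33 D=50] avail[A=40 B=28 C=33 D=48] open={R1,R2}
Step 3: commit R2 -> on_hand[A=40 B=28 C=33 D=50] avail[A=40 B=28 C=33 D=48] open={R1}
Step 4: reserve R3 B 4 -> on_hand[A=40 B=28 C=33 D=50] avail[A=40 B=24 C=33 D=48] open={R1,R3}
Step 5: commit R1 -> on_hand[A=40 B=28 C=33 D=48] avail[A=40 B=24 C=33 D=48] open={R3}
Step 6: reserve R4 A 3 -> on_hand[A=40 B=28 C=33 D=48] avail[A=37 B=24 C=33 D=48] open={R3,R4}
Step 7: commit R3 -> on_hand[A=40 B=24 C=33 D=48] avail[A=37 B=24 C=33 D=48] open={R4}
Step 8: cancel R4 -> on_hand[A=40 B=24 C=33 D=48] avail[A=40 B=24 C=33 D=48] open={}
Step 9: reserve R5 A 1 -> on_hand[A=40 B=24 C=33 D=48] avail[A=39 B=24 C=33 D=48] open={R5}
Step 10: reserve R6 B 1 -> on_hand[A=40 B=24 C=33 D=48] avail[A=39 B=23 C=33 D=48] open={R5,R6}
Step 11: commit R5 -> on_hand[A=39 B=24 C=33 D=48] avail[A=39 B=23 C=33 D=48] open={R6}
Step 12: cancel R6 -> on_hand[A=39 B=24 C=33 D=48] avail[A=39 B=24 C=33 D=48] open={}
Step 13: reserve R7 C 7 -> on_hand[A=39 B=24 C=33 D=48] avail[A=39 B=24 C=26 D=48] open={R7}
Step 14: reserve R8 A 3 -> on_hand[A=39 B=24 C=33 D=48] avail[A=36 B=24 C=26 D=48] open={R7,R8}
Step 15: reserve R9 A 8 -> on_hand[A=39 B=24 C=33 D=48] avail[A=28 B=24 C=26 D=48] open={R7,R8,R9}
Step 16: cancel R9 -> on_hand[A=39 B=24 C=33 D=48] avail[A=36 B=24 C=26 D=48] open={R7,R8}
Step 17: reserve R10 A 8 -> on_hand[A=39 B=24 C=33 D=48] avail[A=28 B=24 C=26 D=48] open={R10,R7,R8}
Step 18: commit R7 -> on_hand[A=39 B=24 C=26 D=48] avail[A=28 B=24 C=26 D=48] open={R10,R8}
Step 19: reserve R11 A 2 -> on_hand[A=39 B=24 C=26 D=48] avail[A=26 B=24 C=26 D=48] open={R10,R11,R8}
Open reservations: ['R10', 'R11', 'R8'] -> 3

Answer: 3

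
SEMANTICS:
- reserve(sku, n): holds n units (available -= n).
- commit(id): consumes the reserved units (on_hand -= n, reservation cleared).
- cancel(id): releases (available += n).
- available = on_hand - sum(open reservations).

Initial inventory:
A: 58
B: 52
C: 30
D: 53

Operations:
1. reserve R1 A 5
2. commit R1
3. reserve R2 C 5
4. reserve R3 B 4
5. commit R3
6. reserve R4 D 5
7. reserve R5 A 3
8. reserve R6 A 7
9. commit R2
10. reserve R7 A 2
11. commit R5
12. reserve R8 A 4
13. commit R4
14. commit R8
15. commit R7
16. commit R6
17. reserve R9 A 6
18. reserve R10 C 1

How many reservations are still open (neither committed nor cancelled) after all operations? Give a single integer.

Step 1: reserve R1 A 5 -> on_hand[A=58 B=52 C=30 D=53] avail[A=53 B=52 C=30 D=53] open={R1}
Step 2: commit R1 -> on_hand[A=53 B=52 C=30 D=53] avail[A=53 B=52 C=30 D=53] open={}
Step 3: reserve R2 C 5 -> on_hand[A=53 B=52 C=30 D=53] avail[A=53 B=52 C=25 D=53] open={R2}
Step 4: reserve R3 B 4 -> on_hand[A=53 B=52 C=30 D=53] avail[A=53 B=48 C=25 D=53] open={R2,R3}
Step 5: commit R3 -> on_hand[A=53 B=48 C=30 D=53] avail[A=53 B=48 C=25 D=53] open={R2}
Step 6: reserve R4 D 5 -> on_hand[A=53 B=48 C=30 D=53] avail[A=53 B=48 C=25 D=48] open={R2,R4}
Step 7: reserve R5 A 3 -> on_hand[A=53 B=48 C=30 D=53] avail[A=50 B=48 C=25 D=48] open={R2,R4,R5}
Step 8: reserve R6 A 7 -> on_hand[A=53 B=48 C=30 D=53] avail[A=43 B=48 C=25 D=48] open={R2,R4,R5,R6}
Step 9: commit R2 -> on_hand[A=53 B=48 C=25 D=53] avail[A=43 B=48 C=25 D=48] open={R4,R5,R6}
Step 10: reserve R7 A 2 -> on_hand[A=53 B=48 C=25 D=53] avail[A=41 B=48 C=25 D=48] open={R4,R5,R6,R7}
Step 11: commit R5 -> on_hand[A=50 B=48 C=25 D=53] avail[A=41 B=48 C=25 D=48] open={R4,R6,R7}
Step 12: reserve R8 A 4 -> on_hand[A=50 B=48 C=25 D=53] avail[A=37 B=48 C=25 D=48] open={R4,R6,R7,R8}
Step 13: commit R4 -> on_hand[A=50 B=48 C=25 D=48] avail[A=37 B=48 C=25 D=48] open={R6,R7,R8}
Step 14: commit R8 -> on_hand[A=46 B=48 C=25 D=48] avail[A=37 B=48 C=25 D=48] open={R6,R7}
Step 15: commit R7 -> on_hand[A=44 B=48 C=25 D=48] avail[A=37 B=48 C=25 D=48] open={R6}
Step 16: commit R6 -> on_hand[A=37 B=48 C=25 D=48] avail[A=37 B=48 C=25 D=48] open={}
Step 17: reserve R9 A 6 -> on_hand[A=37 B=48 C=25 D=48] avail[A=31 B=48 C=25 D=48] open={R9}
Step 18: reserve R10 C 1 -> on_hand[A=37 B=48 C=25 D=48] avail[A=31 B=48 C=24 D=48] open={R10,R9}
Open reservations: ['R10', 'R9'] -> 2

Answer: 2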